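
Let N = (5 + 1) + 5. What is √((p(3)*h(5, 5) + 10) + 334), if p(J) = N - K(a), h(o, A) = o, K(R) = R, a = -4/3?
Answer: √3651/3 ≈ 20.141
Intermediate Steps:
a = -4/3 (a = -4*⅓ = -4/3 ≈ -1.3333)
N = 11 (N = 6 + 5 = 11)
p(J) = 37/3 (p(J) = 11 - 1*(-4/3) = 11 + 4/3 = 37/3)
√((p(3)*h(5, 5) + 10) + 334) = √(((37/3)*5 + 10) + 334) = √((185/3 + 10) + 334) = √(215/3 + 334) = √(1217/3) = √3651/3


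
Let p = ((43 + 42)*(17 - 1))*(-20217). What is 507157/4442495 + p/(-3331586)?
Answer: 61918285142701/7400277073535 ≈ 8.3670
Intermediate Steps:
p = -27495120 (p = (85*16)*(-20217) = 1360*(-20217) = -27495120)
507157/4442495 + p/(-3331586) = 507157/4442495 - 27495120/(-3331586) = 507157*(1/4442495) - 27495120*(-1/3331586) = 507157/4442495 + 13747560/1665793 = 61918285142701/7400277073535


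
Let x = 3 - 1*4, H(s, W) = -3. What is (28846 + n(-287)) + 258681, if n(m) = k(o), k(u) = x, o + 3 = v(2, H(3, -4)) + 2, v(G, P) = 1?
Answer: 287526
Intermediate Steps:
x = -1 (x = 3 - 4 = -1)
o = 0 (o = -3 + (1 + 2) = -3 + 3 = 0)
k(u) = -1
n(m) = -1
(28846 + n(-287)) + 258681 = (28846 - 1) + 258681 = 28845 + 258681 = 287526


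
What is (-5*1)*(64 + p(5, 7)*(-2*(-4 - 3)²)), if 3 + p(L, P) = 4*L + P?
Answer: 11440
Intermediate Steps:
p(L, P) = -3 + P + 4*L (p(L, P) = -3 + (4*L + P) = -3 + (P + 4*L) = -3 + P + 4*L)
(-5*1)*(64 + p(5, 7)*(-2*(-4 - 3)²)) = (-5*1)*(64 + (-3 + 7 + 4*5)*(-2*(-4 - 3)²)) = -5*(64 + (-3 + 7 + 20)*(-2*(-7)²)) = -5*(64 + 24*(-2*49)) = -5*(64 + 24*(-98)) = -5*(64 - 2352) = -5*(-2288) = 11440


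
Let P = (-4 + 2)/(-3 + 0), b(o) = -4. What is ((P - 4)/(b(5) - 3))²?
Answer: 100/441 ≈ 0.22676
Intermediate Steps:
P = ⅔ (P = -2/(-3) = -2*(-⅓) = ⅔ ≈ 0.66667)
((P - 4)/(b(5) - 3))² = ((⅔ - 4)/(-4 - 3))² = (-10/3/(-7))² = (-10/3*(-⅐))² = (10/21)² = 100/441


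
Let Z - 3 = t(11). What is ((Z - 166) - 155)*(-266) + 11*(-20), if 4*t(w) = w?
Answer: 167273/2 ≈ 83637.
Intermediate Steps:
t(w) = w/4
Z = 23/4 (Z = 3 + (¼)*11 = 3 + 11/4 = 23/4 ≈ 5.7500)
((Z - 166) - 155)*(-266) + 11*(-20) = ((23/4 - 166) - 155)*(-266) + 11*(-20) = (-641/4 - 155)*(-266) - 220 = -1261/4*(-266) - 220 = 167713/2 - 220 = 167273/2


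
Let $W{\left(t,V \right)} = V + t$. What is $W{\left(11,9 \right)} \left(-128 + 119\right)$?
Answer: $-180$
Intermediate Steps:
$W{\left(11,9 \right)} \left(-128 + 119\right) = \left(9 + 11\right) \left(-128 + 119\right) = 20 \left(-9\right) = -180$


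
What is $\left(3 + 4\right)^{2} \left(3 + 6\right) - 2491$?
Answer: $-2050$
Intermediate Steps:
$\left(3 + 4\right)^{2} \left(3 + 6\right) - 2491 = 7^{2} \cdot 9 - 2491 = 49 \cdot 9 - 2491 = 441 - 2491 = -2050$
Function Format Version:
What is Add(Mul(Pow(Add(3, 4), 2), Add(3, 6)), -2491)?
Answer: -2050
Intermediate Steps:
Add(Mul(Pow(Add(3, 4), 2), Add(3, 6)), -2491) = Add(Mul(Pow(7, 2), 9), -2491) = Add(Mul(49, 9), -2491) = Add(441, -2491) = -2050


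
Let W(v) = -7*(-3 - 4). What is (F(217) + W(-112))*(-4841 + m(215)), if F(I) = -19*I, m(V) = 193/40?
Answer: 394051539/20 ≈ 1.9703e+7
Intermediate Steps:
m(V) = 193/40 (m(V) = 193*(1/40) = 193/40)
W(v) = 49 (W(v) = -7*(-7) = 49)
(F(217) + W(-112))*(-4841 + m(215)) = (-19*217 + 49)*(-4841 + 193/40) = (-4123 + 49)*(-193447/40) = -4074*(-193447/40) = 394051539/20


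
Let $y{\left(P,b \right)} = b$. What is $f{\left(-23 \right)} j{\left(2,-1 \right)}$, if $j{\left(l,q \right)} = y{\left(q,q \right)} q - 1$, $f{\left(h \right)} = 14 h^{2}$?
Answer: $0$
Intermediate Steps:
$j{\left(l,q \right)} = -1 + q^{2}$ ($j{\left(l,q \right)} = q q - 1 = q^{2} - 1 = -1 + q^{2}$)
$f{\left(-23 \right)} j{\left(2,-1 \right)} = 14 \left(-23\right)^{2} \left(-1 + \left(-1\right)^{2}\right) = 14 \cdot 529 \left(-1 + 1\right) = 7406 \cdot 0 = 0$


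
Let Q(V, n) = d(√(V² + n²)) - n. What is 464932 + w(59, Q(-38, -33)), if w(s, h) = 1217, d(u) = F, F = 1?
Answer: 466149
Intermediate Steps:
d(u) = 1
Q(V, n) = 1 - n
464932 + w(59, Q(-38, -33)) = 464932 + 1217 = 466149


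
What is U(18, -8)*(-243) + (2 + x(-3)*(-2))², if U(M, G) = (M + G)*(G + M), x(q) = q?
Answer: -24236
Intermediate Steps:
U(M, G) = (G + M)² (U(M, G) = (G + M)*(G + M) = (G + M)²)
U(18, -8)*(-243) + (2 + x(-3)*(-2))² = (-8 + 18)²*(-243) + (2 - 3*(-2))² = 10²*(-243) + (2 + 6)² = 100*(-243) + 8² = -24300 + 64 = -24236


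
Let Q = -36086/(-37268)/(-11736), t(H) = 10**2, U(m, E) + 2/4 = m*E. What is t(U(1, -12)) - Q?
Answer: 21868880443/218688624 ≈ 100.00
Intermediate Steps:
U(m, E) = -1/2 + E*m (U(m, E) = -1/2 + m*E = -1/2 + E*m)
t(H) = 100
Q = -18043/218688624 (Q = -36086*(-1/37268)*(-1/11736) = (18043/18634)*(-1/11736) = -18043/218688624 ≈ -8.2505e-5)
t(U(1, -12)) - Q = 100 - 1*(-18043/218688624) = 100 + 18043/218688624 = 21868880443/218688624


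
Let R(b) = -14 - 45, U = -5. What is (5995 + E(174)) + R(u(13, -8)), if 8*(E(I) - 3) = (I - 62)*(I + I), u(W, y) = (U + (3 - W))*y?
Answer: 10811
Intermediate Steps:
u(W, y) = y*(-2 - W) (u(W, y) = (-5 + (3 - W))*y = (-2 - W)*y = y*(-2 - W))
E(I) = 3 + I*(-62 + I)/4 (E(I) = 3 + ((I - 62)*(I + I))/8 = 3 + ((-62 + I)*(2*I))/8 = 3 + (2*I*(-62 + I))/8 = 3 + I*(-62 + I)/4)
R(b) = -59
(5995 + E(174)) + R(u(13, -8)) = (5995 + (3 - 31/2*174 + (1/4)*174**2)) - 59 = (5995 + (3 - 2697 + (1/4)*30276)) - 59 = (5995 + (3 - 2697 + 7569)) - 59 = (5995 + 4875) - 59 = 10870 - 59 = 10811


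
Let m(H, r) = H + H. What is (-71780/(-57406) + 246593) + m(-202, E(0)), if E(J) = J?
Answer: 7066398757/28703 ≈ 2.4619e+5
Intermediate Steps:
m(H, r) = 2*H
(-71780/(-57406) + 246593) + m(-202, E(0)) = (-71780/(-57406) + 246593) + 2*(-202) = (-71780*(-1/57406) + 246593) - 404 = (35890/28703 + 246593) - 404 = 7077994769/28703 - 404 = 7066398757/28703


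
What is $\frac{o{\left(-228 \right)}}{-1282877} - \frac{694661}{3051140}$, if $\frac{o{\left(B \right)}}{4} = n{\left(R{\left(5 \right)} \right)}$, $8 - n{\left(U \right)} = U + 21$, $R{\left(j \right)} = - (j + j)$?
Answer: $- \frac{891128006017}{3914237329780} \approx -0.22766$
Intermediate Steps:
$R{\left(j \right)} = - 2 j$
$n{\left(U \right)} = -13 - U$ ($n{\left(U \right)} = 8 - \left(U + 21\right) = 8 - \left(21 + U\right) = -13 - U$)
$o{\left(B \right)} = -12$ ($o{\left(B \right)} = 4 \left(-13 - \left(-2\right) 5\right) = 4 \left(-13 - -10\right) = 4 \left(-13 + 10\right) = 4 \left(-3\right) = -12$)
$\frac{o{\left(-228 \right)}}{-1282877} - \frac{694661}{3051140} = - \frac{12}{-1282877} - \frac{694661}{3051140} = \left(-12\right) \left(- \frac{1}{1282877}\right) - \frac{694661}{3051140} = \frac{12}{1282877} - \frac{694661}{3051140} = - \frac{891128006017}{3914237329780}$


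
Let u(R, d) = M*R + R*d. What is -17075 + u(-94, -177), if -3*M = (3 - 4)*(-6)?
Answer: -249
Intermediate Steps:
M = -2 (M = -(3 - 4)*(-6)/3 = -(-1)*(-6)/3 = -⅓*6 = -2)
u(R, d) = -2*R + R*d
-17075 + u(-94, -177) = -17075 - 94*(-2 - 177) = -17075 - 94*(-179) = -17075 + 16826 = -249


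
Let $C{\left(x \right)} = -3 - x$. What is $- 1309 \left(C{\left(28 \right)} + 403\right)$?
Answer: $-486948$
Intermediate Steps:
$- 1309 \left(C{\left(28 \right)} + 403\right) = - 1309 \left(\left(-3 - 28\right) + 403\right) = - 1309 \left(-31 + 403\right) = \left(-1309\right) 372 = -486948$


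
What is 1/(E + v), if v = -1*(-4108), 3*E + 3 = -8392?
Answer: 3/3929 ≈ 0.00076355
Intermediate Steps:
E = -8395/3 (E = -1 + (1/3)*(-8392) = -1 - 8392/3 = -8395/3 ≈ -2798.3)
v = 4108
1/(E + v) = 1/(-8395/3 + 4108) = 1/(3929/3) = 3/3929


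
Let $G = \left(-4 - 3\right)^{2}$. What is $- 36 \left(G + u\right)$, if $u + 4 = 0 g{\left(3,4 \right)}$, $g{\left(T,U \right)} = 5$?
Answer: $-1620$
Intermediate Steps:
$G = 49$ ($G = \left(-7\right)^{2} = 49$)
$u = -4$ ($u = -4 + 0 \cdot 5 = -4 + 0 = -4$)
$- 36 \left(G + u\right) = - 36 \left(49 - 4\right) = \left(-36\right) 45 = -1620$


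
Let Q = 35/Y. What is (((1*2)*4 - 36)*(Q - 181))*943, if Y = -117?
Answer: 560081648/117 ≈ 4.7870e+6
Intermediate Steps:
Q = -35/117 (Q = 35/(-117) = 35*(-1/117) = -35/117 ≈ -0.29915)
(((1*2)*4 - 36)*(Q - 181))*943 = (((1*2)*4 - 36)*(-35/117 - 181))*943 = ((2*4 - 36)*(-21212/117))*943 = ((8 - 36)*(-21212/117))*943 = -28*(-21212/117)*943 = (593936/117)*943 = 560081648/117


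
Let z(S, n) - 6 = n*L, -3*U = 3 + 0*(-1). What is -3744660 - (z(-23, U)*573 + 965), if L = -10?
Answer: -3754793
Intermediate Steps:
U = -1 (U = -(3 + 0*(-1))/3 = -(3 + 0)/3 = -1/3*3 = -1)
z(S, n) = 6 - 10*n (z(S, n) = 6 + n*(-10) = 6 - 10*n)
-3744660 - (z(-23, U)*573 + 965) = -3744660 - ((6 - 10*(-1))*573 + 965) = -3744660 - ((6 + 10)*573 + 965) = -3744660 - (16*573 + 965) = -3744660 - (9168 + 965) = -3744660 - 1*10133 = -3744660 - 10133 = -3754793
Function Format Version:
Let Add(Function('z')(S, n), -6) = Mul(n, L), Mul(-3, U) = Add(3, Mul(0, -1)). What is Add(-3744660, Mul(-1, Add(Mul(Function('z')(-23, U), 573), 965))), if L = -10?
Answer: -3754793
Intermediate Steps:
U = -1 (U = Mul(Rational(-1, 3), Add(3, Mul(0, -1))) = Mul(Rational(-1, 3), Add(3, 0)) = Mul(Rational(-1, 3), 3) = -1)
Function('z')(S, n) = Add(6, Mul(-10, n)) (Function('z')(S, n) = Add(6, Mul(n, -10)) = Add(6, Mul(-10, n)))
Add(-3744660, Mul(-1, Add(Mul(Function('z')(-23, U), 573), 965))) = Add(-3744660, Mul(-1, Add(Mul(Add(6, Mul(-10, -1)), 573), 965))) = Add(-3744660, Mul(-1, Add(Mul(Add(6, 10), 573), 965))) = Add(-3744660, Mul(-1, Add(Mul(16, 573), 965))) = Add(-3744660, Mul(-1, Add(9168, 965))) = Add(-3744660, Mul(-1, 10133)) = Add(-3744660, -10133) = -3754793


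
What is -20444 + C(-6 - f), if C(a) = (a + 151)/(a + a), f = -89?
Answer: -1696735/83 ≈ -20443.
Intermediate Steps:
C(a) = (151 + a)/(2*a) (C(a) = (151 + a)/((2*a)) = (151 + a)*(1/(2*a)) = (151 + a)/(2*a))
-20444 + C(-6 - f) = -20444 + (151 + (-6 - 1*(-89)))/(2*(-6 - 1*(-89))) = -20444 + (151 + (-6 + 89))/(2*(-6 + 89)) = -20444 + (½)*(151 + 83)/83 = -20444 + (½)*(1/83)*234 = -20444 + 117/83 = -1696735/83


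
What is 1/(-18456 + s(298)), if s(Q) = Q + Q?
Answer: -1/17860 ≈ -5.5991e-5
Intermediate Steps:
s(Q) = 2*Q
1/(-18456 + s(298)) = 1/(-18456 + 2*298) = 1/(-18456 + 596) = 1/(-17860) = -1/17860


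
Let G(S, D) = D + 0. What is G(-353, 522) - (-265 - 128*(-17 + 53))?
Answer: 5395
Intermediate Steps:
G(S, D) = D
G(-353, 522) - (-265 - 128*(-17 + 53)) = 522 - (-265 - 128*(-17 + 53)) = 522 - (-265 - 128*36) = 522 - (-265 - 4608) = 522 - 1*(-4873) = 522 + 4873 = 5395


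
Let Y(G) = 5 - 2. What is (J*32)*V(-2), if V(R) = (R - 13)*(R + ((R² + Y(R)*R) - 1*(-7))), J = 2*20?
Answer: -57600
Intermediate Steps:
Y(G) = 3
J = 40
V(R) = (-13 + R)*(7 + R² + 4*R) (V(R) = (R - 13)*(R + ((R² + 3*R) - 1*(-7))) = (-13 + R)*(R + ((R² + 3*R) + 7)) = (-13 + R)*(R + (7 + R² + 3*R)) = (-13 + R)*(7 + R² + 4*R))
(J*32)*V(-2) = (40*32)*(-91 + (-2)³ - 45*(-2) - 9*(-2)²) = 1280*(-91 - 8 + 90 - 9*4) = 1280*(-91 - 8 + 90 - 36) = 1280*(-45) = -57600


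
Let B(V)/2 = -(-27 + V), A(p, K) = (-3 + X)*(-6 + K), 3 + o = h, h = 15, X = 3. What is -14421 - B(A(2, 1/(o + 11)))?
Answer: -14475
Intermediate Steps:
o = 12 (o = -3 + 15 = 12)
A(p, K) = 0 (A(p, K) = (-3 + 3)*(-6 + K) = 0*(-6 + K) = 0)
B(V) = 54 - 2*V (B(V) = 2*(-(-27 + V)) = 2*(27 - V) = 54 - 2*V)
-14421 - B(A(2, 1/(o + 11))) = -14421 - (54 - 2*0) = -14421 - (54 + 0) = -14421 - 1*54 = -14421 - 54 = -14475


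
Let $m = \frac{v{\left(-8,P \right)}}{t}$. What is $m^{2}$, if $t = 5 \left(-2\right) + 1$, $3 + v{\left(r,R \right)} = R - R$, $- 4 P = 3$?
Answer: $\frac{1}{9} \approx 0.11111$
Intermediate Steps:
$P = - \frac{3}{4}$ ($P = \left(- \frac{1}{4}\right) 3 = - \frac{3}{4} \approx -0.75$)
$v{\left(r,R \right)} = -3$ ($v{\left(r,R \right)} = -3 + \left(R - R\right) = -3 + 0 = -3$)
$t = -9$ ($t = -10 + 1 = -9$)
$m = \frac{1}{3}$ ($m = - \frac{3}{-9} = \left(-3\right) \left(- \frac{1}{9}\right) = \frac{1}{3} \approx 0.33333$)
$m^{2} = \left(\frac{1}{3}\right)^{2} = \frac{1}{9}$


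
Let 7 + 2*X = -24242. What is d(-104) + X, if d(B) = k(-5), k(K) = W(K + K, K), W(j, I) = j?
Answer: -24269/2 ≈ -12135.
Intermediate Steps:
k(K) = 2*K (k(K) = K + K = 2*K)
d(B) = -10 (d(B) = 2*(-5) = -10)
X = -24249/2 (X = -7/2 + (½)*(-24242) = -7/2 - 12121 = -24249/2 ≈ -12125.)
d(-104) + X = -10 - 24249/2 = -24269/2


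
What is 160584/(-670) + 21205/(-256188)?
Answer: -20576950571/85822980 ≈ -239.76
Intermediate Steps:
160584/(-670) + 21205/(-256188) = 160584*(-1/670) + 21205*(-1/256188) = -80292/335 - 21205/256188 = -20576950571/85822980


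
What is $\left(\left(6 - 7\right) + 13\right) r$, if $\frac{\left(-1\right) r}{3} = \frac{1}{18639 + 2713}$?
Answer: $- \frac{9}{5338} \approx -0.001686$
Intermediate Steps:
$r = - \frac{3}{21352}$ ($r = - \frac{3}{18639 + 2713} = - \frac{3}{21352} \approx -0.0001405$)
$\left(\left(6 - 7\right) + 13\right) r = \left(\left(6 - 7\right) + 13\right) \left(- \frac{3}{21352}\right) = \left(-1 + 13\right) \left(- \frac{3}{21352}\right) = 12 \left(- \frac{3}{21352}\right) = - \frac{9}{5338}$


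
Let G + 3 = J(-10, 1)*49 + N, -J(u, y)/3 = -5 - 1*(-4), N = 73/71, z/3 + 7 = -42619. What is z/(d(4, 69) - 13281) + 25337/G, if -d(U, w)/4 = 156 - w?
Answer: 1230206469/6682753 ≈ 184.09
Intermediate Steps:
z = -127878 (z = -21 + 3*(-42619) = -21 - 127857 = -127878)
d(U, w) = -624 + 4*w (d(U, w) = -4*(156 - w) = -624 + 4*w)
N = 73/71 (N = 73*(1/71) = 73/71 ≈ 1.0282)
J(u, y) = 3 (J(u, y) = -3*(-5 - 1*(-4)) = -3*(-5 + 4) = -3*(-1) = 3)
G = 10297/71 (G = -3 + (3*49 + 73/71) = -3 + (147 + 73/71) = -3 + 10510/71 = 10297/71 ≈ 145.03)
z/(d(4, 69) - 13281) + 25337/G = -127878/((-624 + 4*69) - 13281) + 25337/(10297/71) = -127878/((-624 + 276) - 13281) + 25337*(71/10297) = -127878/(-348 - 13281) + 1798927/10297 = -127878/(-13629) + 1798927/10297 = -127878*(-1/13629) + 1798927/10297 = 42626/4543 + 1798927/10297 = 1230206469/6682753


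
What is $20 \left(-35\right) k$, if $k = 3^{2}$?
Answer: $-6300$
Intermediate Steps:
$k = 9$
$20 \left(-35\right) k = 20 \left(-35\right) 9 = \left(-700\right) 9 = -6300$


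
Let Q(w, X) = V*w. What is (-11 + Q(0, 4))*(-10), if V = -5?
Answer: 110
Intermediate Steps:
Q(w, X) = -5*w
(-11 + Q(0, 4))*(-10) = (-11 - 5*0)*(-10) = (-11 + 0)*(-10) = -11*(-10) = 110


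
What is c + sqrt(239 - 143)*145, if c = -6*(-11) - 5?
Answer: 61 + 580*sqrt(6) ≈ 1481.7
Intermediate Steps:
c = 61 (c = 66 - 5 = 61)
c + sqrt(239 - 143)*145 = 61 + sqrt(239 - 143)*145 = 61 + sqrt(96)*145 = 61 + (4*sqrt(6))*145 = 61 + 580*sqrt(6)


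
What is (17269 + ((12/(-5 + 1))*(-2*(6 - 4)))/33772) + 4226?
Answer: 181482288/8443 ≈ 21495.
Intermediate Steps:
(17269 + ((12/(-5 + 1))*(-2*(6 - 4)))/33772) + 4226 = (17269 + ((12/(-4))*(-2*2))*(1/33772)) + 4226 = (17269 + ((12*(-¼))*(-4))*(1/33772)) + 4226 = (17269 - 3*(-4)*(1/33772)) + 4226 = (17269 + 12*(1/33772)) + 4226 = (17269 + 3/8443) + 4226 = 145802170/8443 + 4226 = 181482288/8443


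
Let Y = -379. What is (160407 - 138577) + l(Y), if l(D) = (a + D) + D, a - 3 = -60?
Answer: 21015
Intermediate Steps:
a = -57 (a = 3 - 60 = -57)
l(D) = -57 + 2*D (l(D) = (-57 + D) + D = -57 + 2*D)
(160407 - 138577) + l(Y) = (160407 - 138577) + (-57 + 2*(-379)) = 21830 + (-57 - 758) = 21830 - 815 = 21015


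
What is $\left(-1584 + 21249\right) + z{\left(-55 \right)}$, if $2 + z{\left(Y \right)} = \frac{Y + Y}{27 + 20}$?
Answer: $\frac{924051}{47} \approx 19661.0$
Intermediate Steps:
$z{\left(Y \right)} = -2 + \frac{2 Y}{47}$ ($z{\left(Y \right)} = -2 + \frac{Y + Y}{27 + 20} = -2 + \frac{2 Y}{47}$)
$\left(-1584 + 21249\right) + z{\left(-55 \right)} = \left(-1584 + 21249\right) + \left(-2 + \frac{2}{47} \left(-55\right)\right) = 19665 - \frac{204}{47} = \frac{924051}{47}$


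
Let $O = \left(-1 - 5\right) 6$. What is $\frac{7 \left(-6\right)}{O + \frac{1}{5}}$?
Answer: $\frac{210}{179} \approx 1.1732$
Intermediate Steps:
$O = -36$ ($O = \left(-6\right) 6 = -36$)
$\frac{7 \left(-6\right)}{O + \frac{1}{5}} = \frac{7 \left(-6\right)}{-36 + \frac{1}{5}} = - \frac{42}{-36 + \frac{1}{5}} = - \frac{42}{- \frac{179}{5}} = \left(-42\right) \left(- \frac{5}{179}\right) = \frac{210}{179}$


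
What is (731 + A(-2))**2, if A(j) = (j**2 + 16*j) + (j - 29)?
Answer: 451584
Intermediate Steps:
A(j) = -29 + j**2 + 17*j (A(j) = (j**2 + 16*j) + (-29 + j) = -29 + j**2 + 17*j)
(731 + A(-2))**2 = (731 + (-29 + (-2)**2 + 17*(-2)))**2 = (731 + (-29 + 4 - 34))**2 = (731 - 59)**2 = 672**2 = 451584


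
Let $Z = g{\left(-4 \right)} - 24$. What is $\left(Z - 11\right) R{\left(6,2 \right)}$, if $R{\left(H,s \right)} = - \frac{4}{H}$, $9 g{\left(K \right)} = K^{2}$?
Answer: $\frac{598}{27} \approx 22.148$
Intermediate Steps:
$g{\left(K \right)} = \frac{K^{2}}{9}$
$Z = - \frac{200}{9}$ ($Z = \frac{\left(-4\right)^{2}}{9} - 24 = \frac{1}{9} \cdot 16 - 24 = \frac{16}{9} - 24 = - \frac{200}{9} \approx -22.222$)
$\left(Z - 11\right) R{\left(6,2 \right)} = \left(- \frac{200}{9} - 11\right) \left(- \frac{4}{6}\right) = - \frac{299 \left(\left(-4\right) \frac{1}{6}\right)}{9} = \left(- \frac{299}{9}\right) \left(- \frac{2}{3}\right) = \frac{598}{27}$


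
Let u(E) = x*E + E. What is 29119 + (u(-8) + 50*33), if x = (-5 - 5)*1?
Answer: 30841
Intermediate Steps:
x = -10 (x = -10*1 = -10)
u(E) = -9*E (u(E) = -10*E + E = -9*E)
29119 + (u(-8) + 50*33) = 29119 + (-9*(-8) + 50*33) = 29119 + (72 + 1650) = 29119 + 1722 = 30841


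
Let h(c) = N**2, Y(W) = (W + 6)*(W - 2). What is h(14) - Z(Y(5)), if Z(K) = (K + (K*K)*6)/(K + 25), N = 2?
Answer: -6335/58 ≈ -109.22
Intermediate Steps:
Y(W) = (-2 + W)*(6 + W) (Y(W) = (6 + W)*(-2 + W) = (-2 + W)*(6 + W))
h(c) = 4 (h(c) = 2**2 = 4)
Z(K) = (K + 6*K**2)/(25 + K) (Z(K) = (K + K**2*6)/(25 + K) = (K + 6*K**2)/(25 + K))
h(14) - Z(Y(5)) = 4 - (-12 + 5**2 + 4*5)*(1 + 6*(-12 + 5**2 + 4*5))/(25 + (-12 + 5**2 + 4*5)) = 4 - (-12 + 25 + 20)*(1 + 6*(-12 + 25 + 20))/(25 + (-12 + 25 + 20)) = 4 - 33*(1 + 6*33)/(25 + 33) = 4 - 33*(1 + 198)/58 = 4 - 33*199/58 = 4 - 1*6567/58 = 4 - 6567/58 = -6335/58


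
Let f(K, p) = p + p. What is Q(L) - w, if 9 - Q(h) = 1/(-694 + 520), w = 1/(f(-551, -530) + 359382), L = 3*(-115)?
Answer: 140372600/15587007 ≈ 9.0057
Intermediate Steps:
f(K, p) = 2*p
L = -345
w = 1/358322 (w = 1/(2*(-530) + 359382) = 1/(-1060 + 359382) = 1/358322 ≈ 2.7908e-6)
Q(h) = 1567/174 (Q(h) = 9 - 1/(-694 + 520) = 9 - 1/(-174) = 9 - 1*(-1/174) = 9 + 1/174 = 1567/174)
Q(L) - w = 1567/174 - 1*1/358322 = 1567/174 - 1/358322 = 140372600/15587007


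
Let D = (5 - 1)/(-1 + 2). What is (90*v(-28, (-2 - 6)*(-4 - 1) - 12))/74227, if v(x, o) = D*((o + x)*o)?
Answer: 0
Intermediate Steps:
D = 4 (D = 4/1 = 4*1 = 4)
v(x, o) = 4*o*(o + x) (v(x, o) = 4*((o + x)*o) = 4*(o*(o + x)) = 4*o*(o + x))
(90*v(-28, (-2 - 6)*(-4 - 1) - 12))/74227 = (90*(4*((-2 - 6)*(-4 - 1) - 12)*(((-2 - 6)*(-4 - 1) - 12) - 28)))/74227 = (90*(4*(-8*(-5) - 12)*((-8*(-5) - 12) - 28)))*(1/74227) = (90*(4*(40 - 12)*((40 - 12) - 28)))*(1/74227) = (90*(4*28*(28 - 28)))*(1/74227) = (90*(4*28*0))*(1/74227) = (90*0)*(1/74227) = 0*(1/74227) = 0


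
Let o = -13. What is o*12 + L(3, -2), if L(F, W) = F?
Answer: -153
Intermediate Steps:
o*12 + L(3, -2) = -13*12 + 3 = -156 + 3 = -153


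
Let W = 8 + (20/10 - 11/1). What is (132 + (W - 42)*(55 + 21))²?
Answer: 9834496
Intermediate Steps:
W = -1 (W = 8 + (20*(⅒) - 11*1) = 8 + (2 - 11) = 8 - 9 = -1)
(132 + (W - 42)*(55 + 21))² = (132 + (-1 - 42)*(55 + 21))² = (132 - 43*76)² = (132 - 3268)² = (-3136)² = 9834496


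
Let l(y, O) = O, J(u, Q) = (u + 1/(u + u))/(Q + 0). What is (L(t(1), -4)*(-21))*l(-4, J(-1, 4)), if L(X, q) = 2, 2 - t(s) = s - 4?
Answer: 63/4 ≈ 15.750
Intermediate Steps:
t(s) = 6 - s (t(s) = 2 - (s - 4) = 2 - (-4 + s) = 2 + (4 - s) = 6 - s)
J(u, Q) = (u + 1/(2*u))/Q
(L(t(1), -4)*(-21))*l(-4, J(-1, 4)) = (2*(-21))*((½ + (-1)²)/(4*(-1))) = -21*(-1)*(½ + 1)/2 = -21*(-1)*3/(2*2) = -42*(-3/8) = 63/4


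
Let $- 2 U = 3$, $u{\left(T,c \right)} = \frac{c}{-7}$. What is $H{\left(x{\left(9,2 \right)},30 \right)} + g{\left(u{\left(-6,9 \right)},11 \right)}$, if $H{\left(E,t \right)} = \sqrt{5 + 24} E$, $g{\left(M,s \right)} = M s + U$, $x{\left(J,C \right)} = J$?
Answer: $- \frac{219}{14} + 9 \sqrt{29} \approx 32.824$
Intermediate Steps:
$u{\left(T,c \right)} = - \frac{c}{7}$ ($u{\left(T,c \right)} = c \left(- \frac{1}{7}\right) = - \frac{c}{7}$)
$U = - \frac{3}{2}$ ($U = \left(- \frac{1}{2}\right) 3 = - \frac{3}{2} \approx -1.5$)
$g{\left(M,s \right)} = - \frac{3}{2} + M s$ ($g{\left(M,s \right)} = M s - \frac{3}{2} = - \frac{3}{2} + M s$)
$H{\left(E,t \right)} = E \sqrt{29}$ ($H{\left(E,t \right)} = \sqrt{29} E = E \sqrt{29}$)
$H{\left(x{\left(9,2 \right)},30 \right)} + g{\left(u{\left(-6,9 \right)},11 \right)} = 9 \sqrt{29} + \left(- \frac{3}{2} + \left(- \frac{1}{7}\right) 9 \cdot 11\right) = 9 \sqrt{29} - \frac{219}{14} = - \frac{219}{14} + 9 \sqrt{29}$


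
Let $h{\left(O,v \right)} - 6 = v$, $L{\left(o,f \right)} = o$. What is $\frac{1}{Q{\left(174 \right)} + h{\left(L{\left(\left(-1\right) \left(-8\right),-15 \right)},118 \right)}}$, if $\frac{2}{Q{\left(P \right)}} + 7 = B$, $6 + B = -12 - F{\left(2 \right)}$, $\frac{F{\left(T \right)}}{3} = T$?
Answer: $\frac{31}{3842} \approx 0.0080687$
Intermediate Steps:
$F{\left(T \right)} = 3 T$
$h{\left(O,v \right)} = 6 + v$
$B = -24$ ($B = -6 - \left(12 + 3 \cdot 2\right) = -6 - 18 = -24$)
$Q{\left(P \right)} = - \frac{2}{31}$ ($Q{\left(P \right)} = \frac{2}{-7 - 24} = \frac{2}{-31} = 2 \left(- \frac{1}{31}\right) = - \frac{2}{31}$)
$\frac{1}{Q{\left(174 \right)} + h{\left(L{\left(\left(-1\right) \left(-8\right),-15 \right)},118 \right)}} = \frac{1}{- \frac{2}{31} + \left(6 + 118\right)} = \frac{1}{- \frac{2}{31} + 124} = \frac{1}{\frac{3842}{31}} = \frac{31}{3842}$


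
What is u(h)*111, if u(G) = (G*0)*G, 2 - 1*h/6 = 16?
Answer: 0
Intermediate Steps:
h = -84 (h = 12 - 6*16 = 12 - 96 = -84)
u(G) = 0 (u(G) = 0*G = 0)
u(h)*111 = 0*111 = 0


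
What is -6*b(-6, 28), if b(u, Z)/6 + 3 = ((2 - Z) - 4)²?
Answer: -32292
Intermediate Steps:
b(u, Z) = -18 + 6*(-2 - Z)² (b(u, Z) = -18 + 6*((2 - Z) - 4)² = -18 + 6*(-2 - Z)²)
-6*b(-6, 28) = -6*(-18 + 6*(2 + 28)²) = -6*(-18 + 6*30²) = -6*(-18 + 6*900) = -6*(-18 + 5400) = -6*5382 = -32292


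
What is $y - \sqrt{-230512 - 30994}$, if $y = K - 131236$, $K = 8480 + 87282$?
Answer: $-35474 - i \sqrt{261506} \approx -35474.0 - 511.38 i$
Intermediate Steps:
$K = 95762$
$y = -35474$ ($y = 95762 - 131236 = -35474$)
$y - \sqrt{-230512 - 30994} = -35474 - \sqrt{-230512 - 30994} = -35474 - \sqrt{-261506} = -35474 - i \sqrt{261506}$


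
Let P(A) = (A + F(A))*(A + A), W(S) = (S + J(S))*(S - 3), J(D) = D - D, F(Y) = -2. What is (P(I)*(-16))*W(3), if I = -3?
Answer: 0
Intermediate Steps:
J(D) = 0
W(S) = S*(-3 + S) (W(S) = (S + 0)*(S - 3) = S*(-3 + S))
P(A) = 2*A*(-2 + A) (P(A) = (A - 2)*(A + A) = (-2 + A)*(2*A) = 2*A*(-2 + A))
(P(I)*(-16))*W(3) = ((2*(-3)*(-2 - 3))*(-16))*(3*(-3 + 3)) = ((2*(-3)*(-5))*(-16))*(3*0) = (30*(-16))*0 = -480*0 = 0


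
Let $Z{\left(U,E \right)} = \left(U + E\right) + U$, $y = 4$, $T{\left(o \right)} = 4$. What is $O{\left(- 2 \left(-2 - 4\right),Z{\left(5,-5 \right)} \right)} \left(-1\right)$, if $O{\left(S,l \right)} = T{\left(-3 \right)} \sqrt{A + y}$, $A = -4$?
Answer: $0$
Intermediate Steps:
$Z{\left(U,E \right)} = E + 2 U$ ($Z{\left(U,E \right)} = \left(E + U\right) + U = E + 2 U$)
$O{\left(S,l \right)} = 0$ ($O{\left(S,l \right)} = 4 \sqrt{-4 + 4} = 4 \sqrt{0} = 4 \cdot 0 = 0$)
$O{\left(- 2 \left(-2 - 4\right),Z{\left(5,-5 \right)} \right)} \left(-1\right) = 0 \left(-1\right) = 0$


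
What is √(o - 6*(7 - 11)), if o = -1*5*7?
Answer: I*√11 ≈ 3.3166*I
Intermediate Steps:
o = -35 (o = -5*7 = -35)
√(o - 6*(7 - 11)) = √(-35 - 6*(7 - 11)) = √(-35 - 6*(-4)) = √(-35 + 24) = √(-11) = I*√11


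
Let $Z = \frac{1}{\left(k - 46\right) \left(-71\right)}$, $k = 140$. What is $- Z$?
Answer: $\frac{1}{6674} \approx 0.00014984$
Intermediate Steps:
$Z = - \frac{1}{6674}$ ($Z = \frac{1}{\left(140 - 46\right) \left(-71\right)} = \frac{1}{94 \left(-71\right)} = \frac{1}{-6674} = - \frac{1}{6674} \approx -0.00014984$)
$- Z = \left(-1\right) \left(- \frac{1}{6674}\right) = \frac{1}{6674}$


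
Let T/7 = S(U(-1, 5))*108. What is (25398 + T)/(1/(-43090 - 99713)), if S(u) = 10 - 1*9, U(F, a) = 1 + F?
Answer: -3734869662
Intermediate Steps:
S(u) = 1 (S(u) = 10 - 9 = 1)
T = 756 (T = 7*(1*108) = 7*108 = 756)
(25398 + T)/(1/(-43090 - 99713)) = (25398 + 756)/(1/(-43090 - 99713)) = 26154/(1/(-142803)) = 26154/(-1/142803) = 26154*(-142803) = -3734869662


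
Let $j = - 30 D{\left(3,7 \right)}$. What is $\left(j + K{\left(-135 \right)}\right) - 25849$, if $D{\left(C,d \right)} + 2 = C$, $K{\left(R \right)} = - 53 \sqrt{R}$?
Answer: $-25879 - 159 i \sqrt{15} \approx -25879.0 - 615.8 i$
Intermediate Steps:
$D{\left(C,d \right)} = -2 + C$
$j = -30$ ($j = - 30 \left(-2 + 3\right) = \left(-30\right) 1 = -30$)
$\left(j + K{\left(-135 \right)}\right) - 25849 = \left(-30 - 53 \sqrt{-135}\right) - 25849 = \left(-30 - 53 \cdot 3 i \sqrt{15}\right) - 25849 = \left(-30 - 159 i \sqrt{15}\right) - 25849 = -25879 - 159 i \sqrt{15}$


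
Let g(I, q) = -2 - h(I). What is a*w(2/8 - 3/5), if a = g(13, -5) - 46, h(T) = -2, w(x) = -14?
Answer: 644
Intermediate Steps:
g(I, q) = 0 (g(I, q) = -2 - 1*(-2) = -2 + 2 = 0)
a = -46 (a = 0 - 46 = -46)
a*w(2/8 - 3/5) = -46*(-14) = 644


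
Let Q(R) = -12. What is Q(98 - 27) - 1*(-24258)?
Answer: 24246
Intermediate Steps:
Q(98 - 27) - 1*(-24258) = -12 - 1*(-24258) = -12 + 24258 = 24246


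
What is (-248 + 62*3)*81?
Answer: -5022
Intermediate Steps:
(-248 + 62*3)*81 = (-248 + 186)*81 = -62*81 = -5022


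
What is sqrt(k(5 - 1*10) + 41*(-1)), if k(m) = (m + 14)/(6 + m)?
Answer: 4*I*sqrt(2) ≈ 5.6569*I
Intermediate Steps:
k(m) = (14 + m)/(6 + m)
sqrt(k(5 - 1*10) + 41*(-1)) = sqrt((14 + (5 - 1*10))/(6 + (5 - 1*10)) + 41*(-1)) = sqrt((14 + (5 - 10))/(6 + (5 - 10)) - 41) = sqrt((14 - 5)/(6 - 5) - 41) = sqrt(9/1 - 41) = sqrt(1*9 - 41) = sqrt(9 - 41) = sqrt(-32) = 4*I*sqrt(2)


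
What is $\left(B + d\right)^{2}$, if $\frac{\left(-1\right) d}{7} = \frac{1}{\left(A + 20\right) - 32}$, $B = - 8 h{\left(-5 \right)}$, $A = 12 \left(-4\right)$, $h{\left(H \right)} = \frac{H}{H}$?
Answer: $\frac{223729}{3600} \approx 62.147$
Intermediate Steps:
$h{\left(H \right)} = 1$
$A = -48$
$B = -8$ ($B = \left(-8\right) 1 = -8$)
$d = \frac{7}{60}$ ($d = - \frac{7}{\left(-48 + 20\right) - 32} = - \frac{7}{-28 - 32} = - \frac{7}{-60} = \left(-7\right) \left(- \frac{1}{60}\right) = \frac{7}{60} \approx 0.11667$)
$\left(B + d\right)^{2} = \left(-8 + \frac{7}{60}\right)^{2} = \left(- \frac{473}{60}\right)^{2} = \frac{223729}{3600}$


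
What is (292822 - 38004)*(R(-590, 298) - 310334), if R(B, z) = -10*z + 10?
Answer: -79835498672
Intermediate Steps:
R(B, z) = 10 - 10*z
(292822 - 38004)*(R(-590, 298) - 310334) = (292822 - 38004)*((10 - 10*298) - 310334) = 254818*((10 - 2980) - 310334) = 254818*(-2970 - 310334) = 254818*(-313304) = -79835498672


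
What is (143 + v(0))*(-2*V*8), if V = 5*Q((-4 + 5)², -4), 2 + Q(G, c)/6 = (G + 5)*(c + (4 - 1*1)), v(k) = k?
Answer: 549120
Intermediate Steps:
Q(G, c) = -12 + 6*(3 + c)*(5 + G) (Q(G, c) = -12 + 6*((G + 5)*(c + (4 - 1*1))) = -12 + 6*((5 + G)*(c + (4 - 1))) = -12 + 6*((5 + G)*(c + 3)) = -12 + 6*((5 + G)*(3 + c)) = -12 + 6*((3 + c)*(5 + G)) = -12 + 6*(3 + c)*(5 + G))
V = -240 (V = 5*(78 + 18*(-4 + 5)² + 30*(-4) + 6*(-4 + 5)²*(-4)) = 5*(78 + 18*1² - 120 + 6*1²*(-4)) = 5*(78 + 18*1 - 120 + 6*1*(-4)) = 5*(78 + 18 - 120 - 24) = 5*(-48) = -240)
(143 + v(0))*(-2*V*8) = (143 + 0)*(-2*(-240)*8) = 143*(480*8) = 143*3840 = 549120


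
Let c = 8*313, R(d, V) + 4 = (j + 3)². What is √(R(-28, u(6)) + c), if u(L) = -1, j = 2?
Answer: 5*√101 ≈ 50.249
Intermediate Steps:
R(d, V) = 21 (R(d, V) = -4 + (2 + 3)² = -4 + 5² = -4 + 25 = 21)
c = 2504
√(R(-28, u(6)) + c) = √(21 + 2504) = √2525 = 5*√101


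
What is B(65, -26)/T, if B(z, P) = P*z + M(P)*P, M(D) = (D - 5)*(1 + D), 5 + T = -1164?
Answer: 3120/167 ≈ 18.683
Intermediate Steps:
T = -1169 (T = -5 - 1164 = -1169)
M(D) = (1 + D)*(-5 + D) (M(D) = (-5 + D)*(1 + D) = (1 + D)*(-5 + D))
B(z, P) = P*z + P*(-5 + P² - 4*P) (B(z, P) = P*z + (-5 + P² - 4*P)*P = P*z + P*(-5 + P² - 4*P))
B(65, -26)/T = -26*(-5 + 65 + (-26)² - 4*(-26))/(-1169) = -26*(-5 + 65 + 676 + 104)*(-1/1169) = -26*840*(-1/1169) = -21840*(-1/1169) = 3120/167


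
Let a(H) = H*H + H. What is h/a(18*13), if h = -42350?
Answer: -4235/5499 ≈ -0.77014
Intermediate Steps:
a(H) = H + H**2 (a(H) = H**2 + H = H + H**2)
h/a(18*13) = -42350*1/(234*(1 + 18*13)) = -42350*1/(234*(1 + 234)) = -42350/(234*235) = -42350/54990 = -42350*1/54990 = -4235/5499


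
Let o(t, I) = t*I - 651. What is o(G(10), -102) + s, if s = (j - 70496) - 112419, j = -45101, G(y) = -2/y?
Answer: -1143233/5 ≈ -2.2865e+5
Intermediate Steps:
o(t, I) = -651 + I*t (o(t, I) = I*t - 651 = -651 + I*t)
s = -228016 (s = (-45101 - 70496) - 112419 = -115597 - 112419 = -228016)
o(G(10), -102) + s = (-651 - (-204)/10) - 228016 = (-651 - 102*(-⅕)) - 228016 = (-651 + 102/5) - 228016 = -3153/5 - 228016 = -1143233/5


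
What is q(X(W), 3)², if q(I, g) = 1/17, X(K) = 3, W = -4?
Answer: 1/289 ≈ 0.0034602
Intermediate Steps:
q(I, g) = 1/17
q(X(W), 3)² = (1/17)² = 1/289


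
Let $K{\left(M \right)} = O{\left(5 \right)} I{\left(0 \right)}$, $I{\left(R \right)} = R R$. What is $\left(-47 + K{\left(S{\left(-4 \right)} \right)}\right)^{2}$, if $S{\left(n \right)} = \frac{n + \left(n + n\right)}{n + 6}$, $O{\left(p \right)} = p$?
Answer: $2209$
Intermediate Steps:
$S{\left(n \right)} = \frac{3 n}{6 + n}$ ($S{\left(n \right)} = \frac{n + 2 n}{6 + n} = \frac{3 n}{6 + n}$)
$I{\left(R \right)} = R^{2}$
$K{\left(M \right)} = 0$ ($K{\left(M \right)} = 5 \cdot 0^{2} = 5 \cdot 0 = 0$)
$\left(-47 + K{\left(S{\left(-4 \right)} \right)}\right)^{2} = \left(-47 + 0\right)^{2} = \left(-47\right)^{2} = 2209$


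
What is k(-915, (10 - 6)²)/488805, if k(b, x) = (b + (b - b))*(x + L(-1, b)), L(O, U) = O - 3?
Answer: -732/32587 ≈ -0.022463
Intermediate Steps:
L(O, U) = -3 + O
k(b, x) = b*(-4 + x) (k(b, x) = (b + (b - b))*(x + (-3 - 1)) = (b + 0)*(x - 4) = b*(-4 + x))
k(-915, (10 - 6)²)/488805 = -915*(-4 + (10 - 6)²)/488805 = -915*(-4 + 4²)*(1/488805) = -915*(-4 + 16)*(1/488805) = -915*12*(1/488805) = -10980*1/488805 = -732/32587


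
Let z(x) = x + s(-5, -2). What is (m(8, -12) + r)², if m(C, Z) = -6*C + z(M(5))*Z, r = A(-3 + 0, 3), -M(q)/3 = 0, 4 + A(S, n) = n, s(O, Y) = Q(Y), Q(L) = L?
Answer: 625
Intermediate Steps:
s(O, Y) = Y
A(S, n) = -4 + n
M(q) = 0 (M(q) = -3*0 = 0)
r = -1 (r = -4 + 3 = -1)
z(x) = -2 + x (z(x) = x - 2 = -2 + x)
m(C, Z) = -6*C - 2*Z (m(C, Z) = -6*C + (-2 + 0)*Z = -6*C - 2*Z)
(m(8, -12) + r)² = ((-6*8 - 2*(-12)) - 1)² = ((-48 + 24) - 1)² = (-24 - 1)² = (-25)² = 625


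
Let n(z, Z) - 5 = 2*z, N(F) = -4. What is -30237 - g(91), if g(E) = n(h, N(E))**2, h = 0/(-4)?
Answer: -30262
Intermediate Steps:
h = 0 (h = 0*(-1/4) = 0)
n(z, Z) = 5 + 2*z
g(E) = 25 (g(E) = (5 + 2*0)**2 = (5 + 0)**2 = 5**2 = 25)
-30237 - g(91) = -30237 - 1*25 = -30237 - 25 = -30262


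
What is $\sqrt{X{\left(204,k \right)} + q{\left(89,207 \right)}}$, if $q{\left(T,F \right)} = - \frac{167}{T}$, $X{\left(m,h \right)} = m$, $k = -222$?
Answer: $\frac{\sqrt{1601021}}{89} \approx 14.217$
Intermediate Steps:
$\sqrt{X{\left(204,k \right)} + q{\left(89,207 \right)}} = \sqrt{204 - \frac{167}{89}} = \sqrt{\frac{17989}{89}} = \frac{\sqrt{1601021}}{89}$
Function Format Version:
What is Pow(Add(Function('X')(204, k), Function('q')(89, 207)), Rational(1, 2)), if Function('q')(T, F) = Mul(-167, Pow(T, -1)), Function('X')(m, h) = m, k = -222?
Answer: Mul(Rational(1, 89), Pow(1601021, Rational(1, 2))) ≈ 14.217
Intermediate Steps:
Pow(Add(Function('X')(204, k), Function('q')(89, 207)), Rational(1, 2)) = Pow(Add(204, Mul(-167, Pow(89, -1))), Rational(1, 2)) = Pow(Add(204, Mul(-167, Rational(1, 89))), Rational(1, 2)) = Pow(Add(204, Rational(-167, 89)), Rational(1, 2)) = Pow(Rational(17989, 89), Rational(1, 2)) = Mul(Rational(1, 89), Pow(1601021, Rational(1, 2)))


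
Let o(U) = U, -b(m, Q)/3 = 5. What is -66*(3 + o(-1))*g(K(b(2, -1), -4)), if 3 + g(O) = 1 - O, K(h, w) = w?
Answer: -264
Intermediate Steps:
b(m, Q) = -15 (b(m, Q) = -3*5 = -15)
g(O) = -2 - O (g(O) = -3 + (1 - O) = -2 - O)
-66*(3 + o(-1))*g(K(b(2, -1), -4)) = -66*(3 - 1)*(-2 - 1*(-4)) = -132*(-2 + 4) = -132*2 = -66*4 = -264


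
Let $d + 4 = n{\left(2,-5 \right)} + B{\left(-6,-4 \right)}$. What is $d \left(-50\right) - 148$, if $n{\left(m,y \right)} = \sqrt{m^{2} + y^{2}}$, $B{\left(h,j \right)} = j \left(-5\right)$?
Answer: $-948 - 50 \sqrt{29} \approx -1217.3$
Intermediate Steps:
$B{\left(h,j \right)} = - 5 j$
$d = 16 + \sqrt{29}$ ($d = -4 + \left(\sqrt{2^{2} + \left(-5\right)^{2}} - -20\right) = -4 + \left(\sqrt{4 + 25} + 20\right) = -4 + \left(\sqrt{29} + 20\right) = -4 + \left(20 + \sqrt{29}\right) = 16 + \sqrt{29} \approx 21.385$)
$d \left(-50\right) - 148 = \left(16 + \sqrt{29}\right) \left(-50\right) - 148 = \left(-800 - 50 \sqrt{29}\right) - 148 = -948 - 50 \sqrt{29}$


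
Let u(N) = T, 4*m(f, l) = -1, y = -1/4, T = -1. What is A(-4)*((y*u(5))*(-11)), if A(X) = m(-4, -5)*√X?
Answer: 11*I/8 ≈ 1.375*I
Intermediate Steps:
y = -¼ (y = -1*¼ = -¼ ≈ -0.25000)
m(f, l) = -¼ (m(f, l) = (¼)*(-1) = -¼)
u(N) = -1
A(X) = -√X/4
A(-4)*((y*u(5))*(-11)) = (-I/2)*(-¼*(-1)*(-11)) = (-I/2)*((¼)*(-11)) = -I/2*(-11/4) = 11*I/8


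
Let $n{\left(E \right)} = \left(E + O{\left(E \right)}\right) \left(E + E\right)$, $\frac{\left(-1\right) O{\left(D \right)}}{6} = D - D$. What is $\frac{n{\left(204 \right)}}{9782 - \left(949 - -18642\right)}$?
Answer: $- \frac{4896}{577} \approx -8.4853$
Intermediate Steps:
$O{\left(D \right)} = 0$ ($O{\left(D \right)} = - 6 \left(D - D\right) = \left(-6\right) 0 = 0$)
$n{\left(E \right)} = 2 E^{2}$ ($n{\left(E \right)} = \left(E + 0\right) \left(E + E\right) = E 2 E = 2 E^{2}$)
$\frac{n{\left(204 \right)}}{9782 - \left(949 - -18642\right)} = \frac{2 \cdot 204^{2}}{9782 - \left(949 - -18642\right)} = \frac{2 \cdot 41616}{9782 - \left(949 + 18642\right)} = \frac{83232}{9782 - 19591} = \frac{83232}{-9809} = 83232 \left(- \frac{1}{9809}\right) = - \frac{4896}{577}$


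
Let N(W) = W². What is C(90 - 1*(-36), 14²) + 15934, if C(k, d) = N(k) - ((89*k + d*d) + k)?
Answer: -17946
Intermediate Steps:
C(k, d) = k² - d² - 90*k (C(k, d) = k² - ((89*k + d*d) + k) = k² - ((89*k + d²) + k) = k² - ((d² + 89*k) + k) = k² - (d² + 90*k) = k² + (-d² - 90*k) = k² - d² - 90*k)
C(90 - 1*(-36), 14²) + 15934 = ((90 - 1*(-36))² - (14²)² - 90*(90 - 1*(-36))) + 15934 = ((90 + 36)² - 1*196² - 90*(90 + 36)) + 15934 = (126² - 1*38416 - 90*126) + 15934 = (15876 - 38416 - 11340) + 15934 = -33880 + 15934 = -17946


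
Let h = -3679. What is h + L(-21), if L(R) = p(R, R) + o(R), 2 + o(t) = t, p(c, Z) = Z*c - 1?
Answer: -3262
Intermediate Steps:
p(c, Z) = -1 + Z*c
o(t) = -2 + t
L(R) = -3 + R + R² (L(R) = (-1 + R*R) + (-2 + R) = (-1 + R²) + (-2 + R) = -3 + R + R²)
h + L(-21) = -3679 + (-3 - 21 + (-21)²) = -3679 + (-3 - 21 + 441) = -3679 + 417 = -3262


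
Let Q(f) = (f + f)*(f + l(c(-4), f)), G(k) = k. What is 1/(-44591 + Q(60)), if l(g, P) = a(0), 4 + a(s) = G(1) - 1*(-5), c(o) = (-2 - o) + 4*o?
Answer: -1/37151 ≈ -2.6917e-5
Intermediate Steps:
c(o) = -2 + 3*o
a(s) = 2 (a(s) = -4 + (1 - 1*(-5)) = -4 + (1 + 5) = -4 + 6 = 2)
l(g, P) = 2
Q(f) = 2*f*(2 + f) (Q(f) = (f + f)*(f + 2) = (2*f)*(2 + f) = 2*f*(2 + f))
1/(-44591 + Q(60)) = 1/(-44591 + 2*60*(2 + 60)) = 1/(-44591 + 2*60*62) = 1/(-44591 + 7440) = 1/(-37151) = -1/37151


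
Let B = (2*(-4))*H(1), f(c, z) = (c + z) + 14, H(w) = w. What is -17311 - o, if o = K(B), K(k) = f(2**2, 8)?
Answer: -17337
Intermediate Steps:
f(c, z) = 14 + c + z
B = -8 (B = (2*(-4))*1 = -8*1 = -8)
K(k) = 26 (K(k) = 14 + 2**2 + 8 = 14 + 4 + 8 = 26)
o = 26
-17311 - o = -17311 - 1*26 = -17311 - 26 = -17337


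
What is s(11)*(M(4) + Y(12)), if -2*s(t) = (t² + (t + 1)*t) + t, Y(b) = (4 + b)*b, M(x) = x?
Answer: -25872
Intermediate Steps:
Y(b) = b*(4 + b)
s(t) = -t/2 - t²/2 - t*(1 + t)/2 (s(t) = -((t² + (t + 1)*t) + t)/2 = -((t² + (1 + t)*t) + t)/2 = -((t² + t*(1 + t)) + t)/2 = -(t + t² + t*(1 + t))/2 = -t/2 - t²/2 - t*(1 + t)/2)
s(11)*(M(4) + Y(12)) = (-1*11*(1 + 11))*(4 + 12*(4 + 12)) = (-1*11*12)*(4 + 12*16) = -132*(4 + 192) = -132*196 = -25872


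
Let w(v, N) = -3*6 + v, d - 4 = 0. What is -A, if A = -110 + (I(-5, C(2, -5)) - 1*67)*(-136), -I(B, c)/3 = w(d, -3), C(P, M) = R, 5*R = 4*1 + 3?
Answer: -3290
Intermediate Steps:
d = 4 (d = 4 + 0 = 4)
w(v, N) = -18 + v
R = 7/5 (R = (4*1 + 3)/5 = (4 + 3)/5 = (⅕)*7 = 7/5 ≈ 1.4000)
C(P, M) = 7/5
I(B, c) = 42 (I(B, c) = -3*(-18 + 4) = -3*(-14) = 42)
A = 3290 (A = -110 + (42 - 1*67)*(-136) = -110 + (42 - 67)*(-136) = -110 - 25*(-136) = -110 + 3400 = 3290)
-A = -1*3290 = -3290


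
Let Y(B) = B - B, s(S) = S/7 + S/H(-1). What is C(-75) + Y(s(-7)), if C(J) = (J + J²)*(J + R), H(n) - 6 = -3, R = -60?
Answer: -749250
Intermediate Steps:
H(n) = 3 (H(n) = 6 - 3 = 3)
C(J) = (-60 + J)*(J + J²) (C(J) = (J + J²)*(J - 60) = (J + J²)*(-60 + J) = (-60 + J)*(J + J²))
s(S) = 10*S/21 (s(S) = S/7 + S/3 = 10*S/21)
Y(B) = 0
C(-75) + Y(s(-7)) = -75*(-60 + (-75)² - 59*(-75)) + 0 = -75*(-60 + 5625 + 4425) + 0 = -75*9990 + 0 = -749250 + 0 = -749250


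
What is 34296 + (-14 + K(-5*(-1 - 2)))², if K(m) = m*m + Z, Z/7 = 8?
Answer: 105585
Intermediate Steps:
Z = 56 (Z = 7*8 = 56)
K(m) = 56 + m² (K(m) = m*m + 56 = m² + 56 = 56 + m²)
34296 + (-14 + K(-5*(-1 - 2)))² = 34296 + (-14 + (56 + (-5*(-1 - 2))²))² = 34296 + (-14 + (56 + (-5*(-3))²))² = 34296 + (-14 + (56 + 15²))² = 34296 + (-14 + (56 + 225))² = 34296 + (-14 + 281)² = 34296 + 267² = 34296 + 71289 = 105585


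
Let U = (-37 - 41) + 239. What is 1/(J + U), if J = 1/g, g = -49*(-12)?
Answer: 588/94669 ≈ 0.0062111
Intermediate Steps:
g = 588
J = 1/588 ≈ 0.0017007
U = 161 (U = -78 + 239 = 161)
1/(J + U) = 1/(1/588 + 161) = 1/(94669/588) = 588/94669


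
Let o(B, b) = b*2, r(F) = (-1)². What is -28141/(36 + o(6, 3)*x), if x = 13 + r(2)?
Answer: -28141/120 ≈ -234.51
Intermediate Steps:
r(F) = 1
o(B, b) = 2*b
x = 14 (x = 13 + 1 = 14)
-28141/(36 + o(6, 3)*x) = -28141/(36 + (2*3)*14) = -28141/(36 + 6*14) = -28141/(36 + 84) = -28141/120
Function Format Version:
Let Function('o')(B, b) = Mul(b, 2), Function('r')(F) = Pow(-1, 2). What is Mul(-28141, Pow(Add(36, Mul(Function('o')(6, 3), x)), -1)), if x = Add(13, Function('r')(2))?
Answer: Rational(-28141, 120) ≈ -234.51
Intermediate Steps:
Function('r')(F) = 1
Function('o')(B, b) = Mul(2, b)
x = 14 (x = Add(13, 1) = 14)
Mul(-28141, Pow(Add(36, Mul(Function('o')(6, 3), x)), -1)) = Mul(-28141, Pow(Add(36, Mul(Mul(2, 3), 14)), -1)) = Mul(-28141, Pow(Add(36, Mul(6, 14)), -1)) = Mul(-28141, Pow(Add(36, 84), -1)) = Mul(-28141, Pow(120, -1)) = Mul(-28141, Rational(1, 120)) = Rational(-28141, 120)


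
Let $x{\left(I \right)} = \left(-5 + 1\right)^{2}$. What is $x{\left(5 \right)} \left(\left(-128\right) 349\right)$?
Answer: $-714752$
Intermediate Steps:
$x{\left(I \right)} = 16$ ($x{\left(I \right)} = \left(-4\right)^{2} = 16$)
$x{\left(5 \right)} \left(\left(-128\right) 349\right) = 16 \left(\left(-128\right) 349\right) = 16 \left(-44672\right) = -714752$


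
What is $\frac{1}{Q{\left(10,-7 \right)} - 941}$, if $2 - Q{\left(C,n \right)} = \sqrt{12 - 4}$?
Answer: $- \frac{939}{881713} + \frac{2 \sqrt{2}}{881713} \approx -0.0010618$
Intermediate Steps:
$Q{\left(C,n \right)} = 2 - 2 \sqrt{2}$ ($Q{\left(C,n \right)} = 2 - \sqrt{12 - 4} = 2 - \sqrt{8} = 2 - 2 \sqrt{2}$)
$\frac{1}{Q{\left(10,-7 \right)} - 941} = \frac{1}{\left(2 - 2 \sqrt{2}\right) - 941} = \frac{1}{-939 - 2 \sqrt{2}}$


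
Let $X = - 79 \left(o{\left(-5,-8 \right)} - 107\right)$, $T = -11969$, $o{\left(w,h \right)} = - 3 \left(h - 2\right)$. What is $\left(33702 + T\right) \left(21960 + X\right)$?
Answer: $609458519$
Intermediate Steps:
$o{\left(w,h \right)} = 6 - 3 h$ ($o{\left(w,h \right)} = - 3 \left(-2 + h\right) = 6 - 3 h$)
$X = 6083$ ($X = - 79 \left(\left(6 - -24\right) - 107\right) = - 79 \left(\left(6 + 24\right) - 107\right) = - 79 \left(30 - 107\right) = \left(-79\right) \left(-77\right) = 6083$)
$\left(33702 + T\right) \left(21960 + X\right) = \left(33702 - 11969\right) \left(21960 + 6083\right) = 21733 \cdot 28043 = 609458519$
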